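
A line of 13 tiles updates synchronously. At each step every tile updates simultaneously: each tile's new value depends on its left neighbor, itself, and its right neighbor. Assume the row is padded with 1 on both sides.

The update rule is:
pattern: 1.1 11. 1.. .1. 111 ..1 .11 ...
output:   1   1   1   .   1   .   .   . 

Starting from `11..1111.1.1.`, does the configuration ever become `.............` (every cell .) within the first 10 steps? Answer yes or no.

111..1111.1.1
1111..1111.1.
11111..1111.1
111111..1111.
1111111..1111
11111111..111
111111111..11
1111111111..1
11111111111..
111111111111.
step 10 is 111111111111., still not uniform .

no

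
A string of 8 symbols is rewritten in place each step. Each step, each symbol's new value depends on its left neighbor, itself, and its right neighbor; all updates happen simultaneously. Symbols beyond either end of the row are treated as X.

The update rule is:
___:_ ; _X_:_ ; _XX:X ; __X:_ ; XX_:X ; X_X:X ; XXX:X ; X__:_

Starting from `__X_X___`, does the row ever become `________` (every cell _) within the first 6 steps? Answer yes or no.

step 1: ___X____
step 2: ________
all cells are _ at step 2

yes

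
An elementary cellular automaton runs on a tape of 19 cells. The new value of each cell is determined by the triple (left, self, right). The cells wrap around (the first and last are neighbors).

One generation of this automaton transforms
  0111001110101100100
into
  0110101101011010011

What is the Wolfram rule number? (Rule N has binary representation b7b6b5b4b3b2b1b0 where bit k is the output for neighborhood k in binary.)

185

position 2: 111 → 1  (bit 7 = 1)
position 3: 110 → 0  (bit 6 = 0)
position 9: 101 → 1  (bit 5 = 1)
position 4: 100 → 1  (bit 4 = 1)
position 1: 011 → 1  (bit 3 = 1)
position 10: 010 → 0  (bit 2 = 0)
position 0: 001 → 0  (bit 1 = 0)
position 18: 000 → 1  (bit 0 = 1)
bits b7..b0 = 10111001 = 185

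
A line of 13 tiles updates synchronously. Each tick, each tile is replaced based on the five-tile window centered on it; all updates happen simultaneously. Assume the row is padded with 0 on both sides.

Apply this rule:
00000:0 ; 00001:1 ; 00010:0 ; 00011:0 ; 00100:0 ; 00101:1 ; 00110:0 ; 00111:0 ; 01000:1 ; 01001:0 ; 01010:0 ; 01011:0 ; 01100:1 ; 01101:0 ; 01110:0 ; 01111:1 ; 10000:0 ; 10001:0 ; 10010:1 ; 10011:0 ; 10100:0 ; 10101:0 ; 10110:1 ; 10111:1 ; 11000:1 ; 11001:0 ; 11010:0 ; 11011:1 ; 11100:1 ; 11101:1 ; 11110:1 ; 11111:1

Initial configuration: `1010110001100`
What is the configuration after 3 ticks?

1000111000110
0100001100011
0010100110001

0010100110001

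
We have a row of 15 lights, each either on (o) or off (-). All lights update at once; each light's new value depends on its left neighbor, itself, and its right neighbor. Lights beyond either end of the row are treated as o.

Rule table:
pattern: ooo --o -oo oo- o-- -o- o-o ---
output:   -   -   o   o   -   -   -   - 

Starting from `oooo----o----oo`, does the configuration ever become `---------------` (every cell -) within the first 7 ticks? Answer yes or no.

---o---------o-
---------------
all cells are - at tick 2

yes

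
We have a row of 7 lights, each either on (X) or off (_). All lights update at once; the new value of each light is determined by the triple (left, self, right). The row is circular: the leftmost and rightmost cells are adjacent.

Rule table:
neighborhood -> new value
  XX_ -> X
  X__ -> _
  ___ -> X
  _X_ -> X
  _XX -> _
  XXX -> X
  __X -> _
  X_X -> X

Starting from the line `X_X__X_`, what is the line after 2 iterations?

XXX___X

XXX__XX
XXX___X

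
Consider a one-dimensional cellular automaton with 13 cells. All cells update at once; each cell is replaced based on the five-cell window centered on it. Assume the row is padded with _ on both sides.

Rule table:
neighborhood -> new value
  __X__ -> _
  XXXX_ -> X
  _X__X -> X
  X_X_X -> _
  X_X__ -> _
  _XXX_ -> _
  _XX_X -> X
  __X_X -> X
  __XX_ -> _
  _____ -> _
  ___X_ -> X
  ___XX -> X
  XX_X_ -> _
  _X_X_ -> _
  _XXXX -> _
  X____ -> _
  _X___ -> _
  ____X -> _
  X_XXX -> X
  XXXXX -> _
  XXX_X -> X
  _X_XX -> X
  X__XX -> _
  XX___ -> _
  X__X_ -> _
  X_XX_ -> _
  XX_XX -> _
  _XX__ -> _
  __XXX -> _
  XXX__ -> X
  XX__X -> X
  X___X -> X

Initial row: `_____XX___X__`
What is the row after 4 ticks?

_XX__________

tick 1: ____X___XX___
tick 2: ___X__XX_____
tick 3: __X_X________
tick 4: _XX__________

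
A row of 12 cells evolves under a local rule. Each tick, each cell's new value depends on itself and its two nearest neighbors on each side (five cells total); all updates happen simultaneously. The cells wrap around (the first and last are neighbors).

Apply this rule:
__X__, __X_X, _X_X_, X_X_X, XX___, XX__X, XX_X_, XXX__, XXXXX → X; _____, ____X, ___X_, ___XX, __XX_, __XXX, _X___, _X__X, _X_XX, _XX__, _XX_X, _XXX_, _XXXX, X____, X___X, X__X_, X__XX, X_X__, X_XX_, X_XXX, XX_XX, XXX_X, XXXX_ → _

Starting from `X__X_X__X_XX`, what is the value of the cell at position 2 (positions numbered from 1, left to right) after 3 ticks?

_

XX_XX___X___
_____X__X___
_____X__X___
position 2 holds _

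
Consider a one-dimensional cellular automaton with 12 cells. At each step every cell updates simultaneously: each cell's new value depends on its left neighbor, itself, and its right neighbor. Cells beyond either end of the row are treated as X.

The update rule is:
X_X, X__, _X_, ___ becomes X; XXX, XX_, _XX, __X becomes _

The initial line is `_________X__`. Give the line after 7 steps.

XXXXXXXX_XX_
________X__X
XXXXXXX_XX__
_______X__X_
XXXXXX_XX_XX
______X__X__
XXXXX_XX_XX_

XXXXX_XX_XX_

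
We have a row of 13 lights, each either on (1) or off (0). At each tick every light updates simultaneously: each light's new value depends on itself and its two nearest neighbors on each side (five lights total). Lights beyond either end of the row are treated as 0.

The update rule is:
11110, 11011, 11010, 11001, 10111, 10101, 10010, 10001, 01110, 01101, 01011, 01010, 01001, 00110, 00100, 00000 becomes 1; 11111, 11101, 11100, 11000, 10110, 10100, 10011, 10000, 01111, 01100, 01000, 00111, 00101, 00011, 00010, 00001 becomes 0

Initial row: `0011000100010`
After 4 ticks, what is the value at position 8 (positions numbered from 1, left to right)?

0010010101010
0011101111100
0001011001000
1000100111001
position 8 holds 1

1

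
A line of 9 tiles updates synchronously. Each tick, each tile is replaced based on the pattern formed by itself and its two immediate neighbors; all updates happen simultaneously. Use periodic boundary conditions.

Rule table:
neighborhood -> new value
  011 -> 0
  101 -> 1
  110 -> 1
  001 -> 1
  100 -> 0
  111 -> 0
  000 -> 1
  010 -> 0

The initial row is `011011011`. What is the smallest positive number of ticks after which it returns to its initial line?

tick 1: 101101101
tick 2: 110110110
tick 3: 011011011

3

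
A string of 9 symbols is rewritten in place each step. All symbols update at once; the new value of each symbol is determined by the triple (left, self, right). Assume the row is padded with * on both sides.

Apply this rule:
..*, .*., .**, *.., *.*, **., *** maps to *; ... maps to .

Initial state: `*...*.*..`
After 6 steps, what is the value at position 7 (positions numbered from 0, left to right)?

*

**.******
*********
*********  (fixed point — unchanged through step 6)
position 7 holds *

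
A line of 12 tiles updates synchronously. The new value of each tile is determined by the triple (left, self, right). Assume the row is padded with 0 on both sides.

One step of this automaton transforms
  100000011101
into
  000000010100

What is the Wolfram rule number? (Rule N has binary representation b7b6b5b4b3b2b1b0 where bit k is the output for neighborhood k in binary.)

position 8: 111 → 0  (bit 7 = 0)
position 9: 110 → 1  (bit 6 = 1)
position 10: 101 → 0  (bit 5 = 0)
position 1: 100 → 0  (bit 4 = 0)
position 7: 011 → 1  (bit 3 = 1)
position 0: 010 → 0  (bit 2 = 0)
position 6: 001 → 0  (bit 1 = 0)
position 2: 000 → 0  (bit 0 = 0)
bits b7..b0 = 01001000 = 72

72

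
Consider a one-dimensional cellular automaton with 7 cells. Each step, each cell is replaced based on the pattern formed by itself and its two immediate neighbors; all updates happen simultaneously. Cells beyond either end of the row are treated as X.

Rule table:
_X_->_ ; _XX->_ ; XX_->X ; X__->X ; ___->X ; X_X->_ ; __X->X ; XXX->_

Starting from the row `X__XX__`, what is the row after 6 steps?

XX_____

XXX_XXX
__X____
XX_XXXX
_X_____
__XXXXX
XX_____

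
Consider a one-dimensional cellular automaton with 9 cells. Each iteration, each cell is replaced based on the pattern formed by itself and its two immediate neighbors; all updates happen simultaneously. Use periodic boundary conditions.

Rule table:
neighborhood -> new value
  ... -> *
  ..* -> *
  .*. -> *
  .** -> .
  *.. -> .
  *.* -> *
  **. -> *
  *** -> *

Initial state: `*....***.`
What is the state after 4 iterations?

*.***.***
**.***.**
***.***.*
****.***.

****.***.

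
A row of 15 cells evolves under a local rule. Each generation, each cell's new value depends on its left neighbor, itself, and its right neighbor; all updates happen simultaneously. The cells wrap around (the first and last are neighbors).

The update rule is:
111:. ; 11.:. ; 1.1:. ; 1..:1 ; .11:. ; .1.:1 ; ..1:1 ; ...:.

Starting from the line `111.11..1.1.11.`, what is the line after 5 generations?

..111.1.......1

......111.1....
.....1....11...
....111..1..1..
...1...1111111.
..111.1.......1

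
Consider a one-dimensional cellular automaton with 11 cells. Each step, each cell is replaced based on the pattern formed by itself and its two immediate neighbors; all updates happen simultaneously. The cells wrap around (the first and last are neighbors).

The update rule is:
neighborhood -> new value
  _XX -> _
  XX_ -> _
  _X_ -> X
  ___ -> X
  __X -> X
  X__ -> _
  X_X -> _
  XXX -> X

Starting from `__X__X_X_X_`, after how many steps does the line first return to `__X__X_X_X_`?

XXX_XX_X_X_
_X_____X_X_
XX_XXXXX_X_
____XXX__X_
XXXX_X__XX_
_XX__X_X___
X___XX_X_XX
__XX___X__X
_X___XXX_XX
_X_XX_X____
XX____X_XXX
X__XXXX__XX
__X_XX__X_X
_XX____XX_X
____XXX___X
_XXX_X__XXX
__X__X_X_X_

17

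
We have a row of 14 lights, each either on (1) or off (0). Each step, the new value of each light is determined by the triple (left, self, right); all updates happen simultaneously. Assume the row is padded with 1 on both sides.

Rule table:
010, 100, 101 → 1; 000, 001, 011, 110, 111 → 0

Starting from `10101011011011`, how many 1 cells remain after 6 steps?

01111100100100
10000010110110
01000011001001
11100000101100
00010000110010
10011000001011
count of 1: 6

6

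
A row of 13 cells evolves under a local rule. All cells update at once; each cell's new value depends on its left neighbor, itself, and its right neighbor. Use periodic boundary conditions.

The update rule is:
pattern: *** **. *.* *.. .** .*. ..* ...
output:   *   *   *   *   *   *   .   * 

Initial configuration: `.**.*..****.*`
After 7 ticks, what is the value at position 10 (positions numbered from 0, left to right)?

tick 1: ******.******
tick 2: *************
tick 3: *************  (fixed point — unchanged through tick 7)
position 10 holds *

*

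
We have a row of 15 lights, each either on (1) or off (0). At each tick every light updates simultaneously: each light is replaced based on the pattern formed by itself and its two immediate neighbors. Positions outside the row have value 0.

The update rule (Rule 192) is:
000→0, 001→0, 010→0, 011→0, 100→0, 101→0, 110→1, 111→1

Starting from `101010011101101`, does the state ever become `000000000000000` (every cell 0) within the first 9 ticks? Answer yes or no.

tick 1: 000000001100100
tick 2: 000000000100000
tick 3: 000000000000000
all cells are 0 at tick 3

yes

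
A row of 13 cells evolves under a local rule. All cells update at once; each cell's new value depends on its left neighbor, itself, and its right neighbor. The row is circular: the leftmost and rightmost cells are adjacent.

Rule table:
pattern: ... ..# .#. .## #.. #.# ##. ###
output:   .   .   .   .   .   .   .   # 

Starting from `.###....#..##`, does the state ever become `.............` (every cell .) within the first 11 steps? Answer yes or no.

..#..........
.............
all cells are . at step 2

yes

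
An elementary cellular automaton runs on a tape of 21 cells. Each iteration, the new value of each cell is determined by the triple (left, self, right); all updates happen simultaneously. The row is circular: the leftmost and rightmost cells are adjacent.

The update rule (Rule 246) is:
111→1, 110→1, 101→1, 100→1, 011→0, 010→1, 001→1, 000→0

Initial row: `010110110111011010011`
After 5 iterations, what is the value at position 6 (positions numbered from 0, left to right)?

1

111011011011101111101
111101101101110111110
011110110110111011111
101111011011011101111
110111101101101110111
position 6 holds 1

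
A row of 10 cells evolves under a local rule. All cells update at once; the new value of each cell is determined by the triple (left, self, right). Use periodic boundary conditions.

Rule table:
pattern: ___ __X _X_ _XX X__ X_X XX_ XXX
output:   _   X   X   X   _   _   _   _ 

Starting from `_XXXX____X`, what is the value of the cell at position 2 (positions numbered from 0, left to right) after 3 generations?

generation 1: _X______XX
generation 2: _X_____XX_
generation 3: XX____XX__
position 2 holds _

_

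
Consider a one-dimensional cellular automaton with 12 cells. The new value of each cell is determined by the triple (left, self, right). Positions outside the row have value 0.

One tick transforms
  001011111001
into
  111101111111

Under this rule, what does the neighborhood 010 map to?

1

At position 2 the neighborhood is 010; the next row has 1 there.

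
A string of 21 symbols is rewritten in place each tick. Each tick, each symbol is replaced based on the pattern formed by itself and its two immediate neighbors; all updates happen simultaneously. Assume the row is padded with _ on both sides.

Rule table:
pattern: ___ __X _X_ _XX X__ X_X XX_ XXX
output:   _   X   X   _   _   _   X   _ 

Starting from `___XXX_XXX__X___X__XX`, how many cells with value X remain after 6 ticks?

11

tick 1: __X__X___X_XX__XX_X_X
tick 2: _XX_XX__XX__X_X_X_X_X
tick 3: X_X__X_X_X_XX_X_X_X_X
tick 4: X_X_XX_X_X__X_X_X_X_X
tick 5: X_X__X_X_X_XX_X_X_X_X  (repeats tick 3; period 2)
tick 6: X_X_XX_X_X__X_X_X_X_X
count of X: 11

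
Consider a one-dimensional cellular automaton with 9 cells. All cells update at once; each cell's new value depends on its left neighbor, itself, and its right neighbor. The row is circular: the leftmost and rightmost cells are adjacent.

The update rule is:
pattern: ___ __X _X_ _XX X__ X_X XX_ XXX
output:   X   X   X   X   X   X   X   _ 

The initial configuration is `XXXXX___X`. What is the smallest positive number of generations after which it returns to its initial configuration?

2

____XXXXX
XXXXX___X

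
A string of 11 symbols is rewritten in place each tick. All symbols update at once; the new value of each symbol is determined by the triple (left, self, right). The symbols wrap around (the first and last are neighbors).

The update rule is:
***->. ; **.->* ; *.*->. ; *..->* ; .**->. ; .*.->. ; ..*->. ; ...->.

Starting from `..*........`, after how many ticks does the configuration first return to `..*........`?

...*.......
....*......
.....*.....
......*....
.......*...
........*..
.........*.
..........*
*..........
.*.........
..*........

11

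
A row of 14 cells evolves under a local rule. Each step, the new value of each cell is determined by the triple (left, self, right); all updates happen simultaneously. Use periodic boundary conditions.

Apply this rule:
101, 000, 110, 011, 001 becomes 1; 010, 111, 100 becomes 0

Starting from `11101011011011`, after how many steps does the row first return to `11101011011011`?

00110111111110
11111100000010
10000101111101
10111011000111
11101111011100
10111001110101
11101011011011

7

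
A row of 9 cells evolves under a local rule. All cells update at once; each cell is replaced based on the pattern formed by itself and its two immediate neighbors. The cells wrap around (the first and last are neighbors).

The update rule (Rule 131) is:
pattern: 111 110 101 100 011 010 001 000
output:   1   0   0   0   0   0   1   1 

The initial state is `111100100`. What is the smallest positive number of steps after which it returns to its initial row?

3

011001001
000010010
111100100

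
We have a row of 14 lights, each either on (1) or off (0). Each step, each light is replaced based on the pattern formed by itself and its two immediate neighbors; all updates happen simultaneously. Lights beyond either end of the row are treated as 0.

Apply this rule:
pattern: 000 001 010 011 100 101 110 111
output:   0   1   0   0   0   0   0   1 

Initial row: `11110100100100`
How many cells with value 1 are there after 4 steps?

2

01100001001000
10000010010000
00000100100000
00001001000000
count of 1: 2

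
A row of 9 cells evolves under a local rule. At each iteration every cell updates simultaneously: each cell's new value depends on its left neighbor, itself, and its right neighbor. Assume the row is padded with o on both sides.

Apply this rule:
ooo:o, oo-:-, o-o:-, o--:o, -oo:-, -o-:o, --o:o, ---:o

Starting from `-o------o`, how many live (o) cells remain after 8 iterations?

iteration 1: -ooooooo-
iteration 2: --ooooo--
iteration 3: oo-ooo-oo
iteration 4: o---o---o
iteration 5: -ooooooo-  (repeats iteration 1; period 4)
iteration 8: o---o---o
count of o: 3

3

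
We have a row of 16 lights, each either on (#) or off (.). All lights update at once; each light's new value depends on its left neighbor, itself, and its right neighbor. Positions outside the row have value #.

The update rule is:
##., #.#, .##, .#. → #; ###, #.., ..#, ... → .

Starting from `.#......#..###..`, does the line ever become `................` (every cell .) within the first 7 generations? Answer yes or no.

no

##......#..#.#..
.#......#..###..  (repeats generation 0; period 2)
generation 7: ##......#..#.#..
generation 7 is ##......#..#.#.., still not uniform .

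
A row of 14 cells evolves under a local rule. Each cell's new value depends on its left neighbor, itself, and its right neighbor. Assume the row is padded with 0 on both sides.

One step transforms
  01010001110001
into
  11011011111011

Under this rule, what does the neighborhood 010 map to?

At position 1 the neighborhood is 010; the next row has 1 there.

1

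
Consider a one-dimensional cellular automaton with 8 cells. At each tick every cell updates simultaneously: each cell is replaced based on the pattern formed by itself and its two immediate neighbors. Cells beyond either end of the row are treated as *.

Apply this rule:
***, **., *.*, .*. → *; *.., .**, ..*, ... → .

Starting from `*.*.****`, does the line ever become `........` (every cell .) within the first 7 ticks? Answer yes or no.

****.***
*****.**
******.*
*******.
********
********  (fixed point — unchanged through tick 7)
tick 7 is ********, still not uniform .

no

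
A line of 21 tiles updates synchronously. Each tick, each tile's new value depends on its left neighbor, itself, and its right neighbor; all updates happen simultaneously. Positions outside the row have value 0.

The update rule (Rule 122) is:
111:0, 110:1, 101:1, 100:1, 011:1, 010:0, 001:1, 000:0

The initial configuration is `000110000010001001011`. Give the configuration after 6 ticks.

001111000101010110111
011001101010101111101
111111110101011000110
100000011010111101111
010000111101100111001
101001100111111101110

101001100111111101110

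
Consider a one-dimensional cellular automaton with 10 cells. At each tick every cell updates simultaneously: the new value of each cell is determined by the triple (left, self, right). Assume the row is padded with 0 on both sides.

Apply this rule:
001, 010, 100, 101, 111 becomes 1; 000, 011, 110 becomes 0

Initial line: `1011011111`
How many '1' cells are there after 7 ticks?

4

tick 1: 1100101110
tick 2: 0011110101
tick 3: 0101101111
tick 4: 1110010110
tick 5: 0101111001
tick 6: 1110110111
tick 7: 0101001010
count of 1: 4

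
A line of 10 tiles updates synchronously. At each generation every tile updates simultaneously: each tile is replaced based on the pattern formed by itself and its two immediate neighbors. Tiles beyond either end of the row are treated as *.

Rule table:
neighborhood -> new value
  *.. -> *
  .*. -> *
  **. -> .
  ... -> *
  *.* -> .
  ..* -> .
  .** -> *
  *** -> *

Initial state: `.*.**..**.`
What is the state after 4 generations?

.*.*.*.*..
.*.*.*.**.
.*.*.*.*..  (repeats generation 1; period 2)
generation 4: .*.*.*.**.

.*.*.*.**.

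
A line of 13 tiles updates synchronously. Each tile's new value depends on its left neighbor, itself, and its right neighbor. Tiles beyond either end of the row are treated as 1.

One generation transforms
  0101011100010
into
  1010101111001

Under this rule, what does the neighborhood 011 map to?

At position 5 the neighborhood is 011; the next row has 0 there.

0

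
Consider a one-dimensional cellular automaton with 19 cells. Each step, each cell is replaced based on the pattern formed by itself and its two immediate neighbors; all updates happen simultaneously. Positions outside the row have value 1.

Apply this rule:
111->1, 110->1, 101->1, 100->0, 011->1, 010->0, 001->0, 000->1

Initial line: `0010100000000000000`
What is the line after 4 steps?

1001111111111111111

step 1: 0001001111111111110
step 2: 0100001111111111111
step 3: 1001101111111111111
step 4: 1001111111111111111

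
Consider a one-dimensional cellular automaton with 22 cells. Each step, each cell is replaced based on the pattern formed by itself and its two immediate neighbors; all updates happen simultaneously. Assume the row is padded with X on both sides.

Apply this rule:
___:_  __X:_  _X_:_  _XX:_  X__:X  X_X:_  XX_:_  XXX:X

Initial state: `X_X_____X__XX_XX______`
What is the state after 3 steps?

___X_____X______X_____
X___X_____X______X____
_X___X_____X______X___

_X___X_____X______X___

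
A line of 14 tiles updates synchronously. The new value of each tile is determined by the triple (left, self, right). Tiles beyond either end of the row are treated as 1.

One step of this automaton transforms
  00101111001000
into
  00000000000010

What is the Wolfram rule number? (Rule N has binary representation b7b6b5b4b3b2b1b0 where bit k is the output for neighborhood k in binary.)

1

position 5: 111 → 0  (bit 7 = 0)
position 7: 110 → 0  (bit 6 = 0)
position 3: 101 → 0  (bit 5 = 0)
position 0: 100 → 0  (bit 4 = 0)
position 4: 011 → 0  (bit 3 = 0)
position 2: 010 → 0  (bit 2 = 0)
position 1: 001 → 0  (bit 1 = 0)
position 12: 000 → 1  (bit 0 = 1)
bits b7..b0 = 00000001 = 1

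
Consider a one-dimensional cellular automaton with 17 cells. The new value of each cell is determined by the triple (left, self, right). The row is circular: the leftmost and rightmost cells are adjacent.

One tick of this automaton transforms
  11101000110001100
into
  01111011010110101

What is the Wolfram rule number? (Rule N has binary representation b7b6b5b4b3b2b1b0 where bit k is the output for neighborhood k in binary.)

231

position 1: 111 → 1  (bit 7 = 1)
position 2: 110 → 1  (bit 6 = 1)
position 3: 101 → 1  (bit 5 = 1)
position 5: 100 → 0  (bit 4 = 0)
position 0: 011 → 0  (bit 3 = 0)
position 4: 010 → 1  (bit 2 = 1)
position 7: 001 → 1  (bit 1 = 1)
position 6: 000 → 1  (bit 0 = 1)
bits b7..b0 = 11100111 = 231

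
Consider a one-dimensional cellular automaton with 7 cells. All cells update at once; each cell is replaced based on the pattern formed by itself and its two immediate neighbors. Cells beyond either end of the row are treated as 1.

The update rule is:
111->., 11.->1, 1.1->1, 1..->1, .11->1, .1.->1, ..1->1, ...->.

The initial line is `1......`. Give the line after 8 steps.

11.11.1

step 1: 11....1
step 2: .11..11
step 3: 111111.
step 4: .....11
step 5: 1...11.
step 6: 11.1111
step 7: .111...
step 8: 11.11.1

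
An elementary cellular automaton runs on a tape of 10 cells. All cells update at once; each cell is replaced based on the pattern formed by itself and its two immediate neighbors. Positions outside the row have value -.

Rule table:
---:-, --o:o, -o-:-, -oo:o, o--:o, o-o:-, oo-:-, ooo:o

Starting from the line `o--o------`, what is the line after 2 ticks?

oo---o----

-oo-o-----
oo---o----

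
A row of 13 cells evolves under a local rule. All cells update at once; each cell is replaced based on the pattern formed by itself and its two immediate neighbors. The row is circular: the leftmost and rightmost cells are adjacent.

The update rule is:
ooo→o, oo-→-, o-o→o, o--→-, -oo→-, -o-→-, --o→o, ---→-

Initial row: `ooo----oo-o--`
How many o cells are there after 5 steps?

4

-o----o--o--o
o----o--o--o-
----o--o--o-o
---o--o--o-o-
--o--o--o-o--
count of o: 4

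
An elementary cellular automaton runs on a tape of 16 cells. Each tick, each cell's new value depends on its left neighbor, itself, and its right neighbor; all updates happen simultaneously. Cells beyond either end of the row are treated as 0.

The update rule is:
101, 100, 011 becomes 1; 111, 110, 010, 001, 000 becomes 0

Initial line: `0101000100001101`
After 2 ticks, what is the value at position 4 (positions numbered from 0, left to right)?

0

0010100010001010
0001010001000101
position 4 holds 0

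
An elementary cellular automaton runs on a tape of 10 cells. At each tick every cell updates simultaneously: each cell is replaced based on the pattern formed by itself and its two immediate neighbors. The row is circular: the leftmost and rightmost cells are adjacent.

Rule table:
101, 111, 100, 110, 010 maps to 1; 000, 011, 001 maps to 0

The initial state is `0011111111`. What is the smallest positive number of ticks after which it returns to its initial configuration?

1001111111
1100111111
1110011111
1111001111
1111100111
1111110011
1111111001
1111111100
0111111110
0011111111

10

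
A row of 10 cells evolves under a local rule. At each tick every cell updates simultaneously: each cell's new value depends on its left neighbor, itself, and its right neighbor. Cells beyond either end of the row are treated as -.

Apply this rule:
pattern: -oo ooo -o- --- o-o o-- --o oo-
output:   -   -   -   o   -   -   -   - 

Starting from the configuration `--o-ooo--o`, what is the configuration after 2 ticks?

--oooooooo

tick 1: o---------
tick 2: --oooooooo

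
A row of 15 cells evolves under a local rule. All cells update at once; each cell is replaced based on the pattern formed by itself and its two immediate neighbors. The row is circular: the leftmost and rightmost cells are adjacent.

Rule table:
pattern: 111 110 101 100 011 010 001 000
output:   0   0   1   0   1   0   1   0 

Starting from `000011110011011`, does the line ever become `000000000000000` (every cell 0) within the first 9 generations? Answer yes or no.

000110000110110
001100001101100
011000011011000
110000110110000
100001101100001
000011011000011
000110110000110
001101100001100
011011000011000
generation 9 is 011011000011000, still not uniform 0

no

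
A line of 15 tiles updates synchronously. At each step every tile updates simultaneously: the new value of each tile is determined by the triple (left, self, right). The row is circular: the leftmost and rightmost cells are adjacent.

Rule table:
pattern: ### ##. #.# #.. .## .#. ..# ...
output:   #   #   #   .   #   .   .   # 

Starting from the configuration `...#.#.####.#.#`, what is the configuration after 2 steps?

.....########..

.#..#.######.#.
.....########..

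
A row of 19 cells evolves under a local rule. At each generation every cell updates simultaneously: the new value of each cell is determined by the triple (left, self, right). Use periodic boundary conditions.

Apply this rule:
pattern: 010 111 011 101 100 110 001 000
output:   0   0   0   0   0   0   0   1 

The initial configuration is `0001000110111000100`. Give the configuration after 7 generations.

1100010000000010001

1100010000000010001
0001000111111000100
1100010000000010001  (repeats generation 1; period 2)
generation 7: 1100010000000010001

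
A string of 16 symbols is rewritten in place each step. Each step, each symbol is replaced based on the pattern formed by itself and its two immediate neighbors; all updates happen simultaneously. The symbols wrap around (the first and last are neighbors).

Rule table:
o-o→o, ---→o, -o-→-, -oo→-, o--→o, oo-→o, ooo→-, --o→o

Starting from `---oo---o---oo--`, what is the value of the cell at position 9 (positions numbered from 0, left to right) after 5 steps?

ooo-oooo-ooo-ooo
--oo---oo--oo---
oo-oooo-ooo-oooo
-oo---oo--oo----
o-oooo-ooo-ooooo
position 9 holds o

o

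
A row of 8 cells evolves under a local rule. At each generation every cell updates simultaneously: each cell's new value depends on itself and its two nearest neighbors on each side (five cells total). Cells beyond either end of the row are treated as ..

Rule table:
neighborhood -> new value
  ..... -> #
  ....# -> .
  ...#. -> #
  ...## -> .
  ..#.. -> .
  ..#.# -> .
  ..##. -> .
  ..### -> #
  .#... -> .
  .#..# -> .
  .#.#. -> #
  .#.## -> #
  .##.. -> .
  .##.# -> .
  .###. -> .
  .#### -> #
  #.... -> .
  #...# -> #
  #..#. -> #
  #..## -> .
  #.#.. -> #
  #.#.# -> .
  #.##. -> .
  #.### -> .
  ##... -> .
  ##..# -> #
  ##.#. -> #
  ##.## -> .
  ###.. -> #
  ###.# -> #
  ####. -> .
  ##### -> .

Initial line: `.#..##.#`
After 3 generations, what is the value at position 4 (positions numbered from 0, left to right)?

#.....##
...#....
#.#...##
position 4 holds .

.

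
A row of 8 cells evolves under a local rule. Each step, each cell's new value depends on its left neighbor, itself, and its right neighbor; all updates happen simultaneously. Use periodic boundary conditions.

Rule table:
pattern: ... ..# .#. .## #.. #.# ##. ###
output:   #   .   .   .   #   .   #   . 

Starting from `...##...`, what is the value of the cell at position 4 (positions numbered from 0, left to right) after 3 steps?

##..####
.##.....
..######
position 4 holds #

#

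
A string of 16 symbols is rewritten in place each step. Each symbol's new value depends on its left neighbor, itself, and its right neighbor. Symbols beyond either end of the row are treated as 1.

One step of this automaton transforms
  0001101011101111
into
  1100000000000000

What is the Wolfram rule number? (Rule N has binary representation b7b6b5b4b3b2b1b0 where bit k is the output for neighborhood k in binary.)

position 9: 111 → 0  (bit 7 = 0)
position 4: 110 → 0  (bit 6 = 0)
position 5: 101 → 0  (bit 5 = 0)
position 0: 100 → 1  (bit 4 = 1)
position 3: 011 → 0  (bit 3 = 0)
position 6: 010 → 0  (bit 2 = 0)
position 2: 001 → 0  (bit 1 = 0)
position 1: 000 → 1  (bit 0 = 1)
bits b7..b0 = 00010001 = 17

17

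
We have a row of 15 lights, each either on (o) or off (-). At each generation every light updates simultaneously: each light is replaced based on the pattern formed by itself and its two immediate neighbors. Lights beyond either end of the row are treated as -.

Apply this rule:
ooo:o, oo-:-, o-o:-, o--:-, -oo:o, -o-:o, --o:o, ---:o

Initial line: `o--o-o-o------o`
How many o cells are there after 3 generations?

o-oo-o-o-oooooo
o-o--o-o-ooooo-
o-o-oo-o-oooo--
count of o: 9

9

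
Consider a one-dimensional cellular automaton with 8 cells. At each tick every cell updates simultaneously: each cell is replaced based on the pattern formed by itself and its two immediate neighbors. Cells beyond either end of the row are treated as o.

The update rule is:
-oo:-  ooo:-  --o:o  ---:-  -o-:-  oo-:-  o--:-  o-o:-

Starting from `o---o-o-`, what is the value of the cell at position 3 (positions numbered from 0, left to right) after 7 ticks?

-

tick 1: ---o----
tick 2: --o----o
tick 3: -o----o-
tick 4: -----o--
tick 5: ----o--o
tick 6: ---o--o-
tick 7: --o--o--
position 3 holds -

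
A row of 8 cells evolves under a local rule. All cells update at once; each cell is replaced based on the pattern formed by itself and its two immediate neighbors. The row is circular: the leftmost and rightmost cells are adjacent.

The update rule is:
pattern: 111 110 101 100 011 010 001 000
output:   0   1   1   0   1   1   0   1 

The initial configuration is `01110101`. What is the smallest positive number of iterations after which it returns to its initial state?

11011111
01110000
01010111
11111101
00000111
01110101

6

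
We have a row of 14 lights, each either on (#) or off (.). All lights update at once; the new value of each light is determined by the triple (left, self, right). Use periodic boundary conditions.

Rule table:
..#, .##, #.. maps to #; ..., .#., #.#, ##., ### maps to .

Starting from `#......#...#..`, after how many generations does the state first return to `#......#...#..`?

28

generation 1: .#....#.#.#.##
generation 2: ..#..#......#.
generation 3: .#.##.#....#.#
generation 4: ...#...#..#...
generation 5: ..#.#.#.##.#..
generation 6: .#......#...#.
generation 7: #.#....#.#.#.#
generation 8: ...#..#......#
generation 9: #.#.##.#....#.
generation 10: ....#...#..#..
generation 11: ...#.#.#.##.#.
generation 12: ..#......#...#
generation 13: ##.#....#.#.#.
generation 14: #...#..#......
generation 15: .#.#.##.#....#
generation 16: .....#...#..#.
generation 17: ....#.#.#.##.#
generation 18: #..#......#...
generation 19: .##.#....#.#.#
generation 20: .#...#..#.....
generation 21: #.#.#.##.#....
generation 22: ......#...#..#
generation 23: #....#.#.#.##.
generation 24: .#..#......#..
generation 25: #.##.#....#.#.
generation 26: ..#...#..#....
generation 27: .#.#.#.##.#...
generation 28: #......#...#..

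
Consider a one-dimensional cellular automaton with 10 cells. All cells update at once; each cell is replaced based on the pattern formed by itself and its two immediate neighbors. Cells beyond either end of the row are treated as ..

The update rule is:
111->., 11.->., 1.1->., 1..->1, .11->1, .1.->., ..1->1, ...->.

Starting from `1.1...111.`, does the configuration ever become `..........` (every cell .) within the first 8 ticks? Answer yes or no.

no

...1.11..1
..1..1.11.
.1.11..1.1
1..1.11...
.11..1.1..
11.11...1.
1..1.1.1.1
.11.......
tick 8 is .11......., still not uniform .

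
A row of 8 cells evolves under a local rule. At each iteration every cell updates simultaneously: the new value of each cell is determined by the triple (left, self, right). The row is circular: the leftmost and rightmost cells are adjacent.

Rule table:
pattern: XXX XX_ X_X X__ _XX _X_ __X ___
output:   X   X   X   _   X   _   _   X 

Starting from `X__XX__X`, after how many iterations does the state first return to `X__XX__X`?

1

iteration 1: X__XX__X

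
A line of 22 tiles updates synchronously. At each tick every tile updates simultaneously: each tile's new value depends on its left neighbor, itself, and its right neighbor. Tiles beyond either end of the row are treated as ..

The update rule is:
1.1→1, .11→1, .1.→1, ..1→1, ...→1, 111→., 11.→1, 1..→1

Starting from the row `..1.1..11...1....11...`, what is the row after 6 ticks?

1....................1

1111111111111111111111
1....................1
1111111111111111111111  (repeats tick 1; period 2)
tick 6: 1....................1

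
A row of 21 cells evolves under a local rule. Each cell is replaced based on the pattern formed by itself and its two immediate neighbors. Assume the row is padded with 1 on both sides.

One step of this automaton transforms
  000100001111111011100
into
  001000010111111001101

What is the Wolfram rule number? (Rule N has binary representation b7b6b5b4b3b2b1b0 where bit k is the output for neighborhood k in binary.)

position 9: 111 → 1  (bit 7 = 1)
position 14: 110 → 1  (bit 6 = 1)
position 15: 101 → 0  (bit 5 = 0)
position 0: 100 → 0  (bit 4 = 0)
position 8: 011 → 0  (bit 3 = 0)
position 3: 010 → 0  (bit 2 = 0)
position 2: 001 → 1  (bit 1 = 1)
position 1: 000 → 0  (bit 0 = 0)
bits b7..b0 = 11000010 = 194

194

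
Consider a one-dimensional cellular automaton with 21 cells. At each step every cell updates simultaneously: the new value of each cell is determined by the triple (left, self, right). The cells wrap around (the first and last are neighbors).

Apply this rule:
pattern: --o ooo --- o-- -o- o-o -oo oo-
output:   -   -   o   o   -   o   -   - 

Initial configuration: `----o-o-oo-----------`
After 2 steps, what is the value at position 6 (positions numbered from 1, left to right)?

-

ooo--o-o--ooooooooooo
---o--o-o------------
position 6 holds -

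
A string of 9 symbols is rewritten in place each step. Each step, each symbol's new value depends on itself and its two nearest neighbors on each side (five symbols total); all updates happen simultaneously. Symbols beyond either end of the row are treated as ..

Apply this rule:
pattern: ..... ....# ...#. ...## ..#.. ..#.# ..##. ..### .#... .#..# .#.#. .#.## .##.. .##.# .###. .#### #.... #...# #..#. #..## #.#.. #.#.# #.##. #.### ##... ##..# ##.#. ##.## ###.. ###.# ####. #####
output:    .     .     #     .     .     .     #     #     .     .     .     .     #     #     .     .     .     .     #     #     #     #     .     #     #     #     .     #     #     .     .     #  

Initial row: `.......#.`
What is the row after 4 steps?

......#..
.....#...
....#....
...#.....

...#.....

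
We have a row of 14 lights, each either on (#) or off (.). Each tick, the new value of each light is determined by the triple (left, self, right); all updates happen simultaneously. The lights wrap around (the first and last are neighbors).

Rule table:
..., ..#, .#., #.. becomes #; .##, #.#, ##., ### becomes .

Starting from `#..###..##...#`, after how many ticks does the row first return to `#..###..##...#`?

.##...##..###.
#..###..##...#

2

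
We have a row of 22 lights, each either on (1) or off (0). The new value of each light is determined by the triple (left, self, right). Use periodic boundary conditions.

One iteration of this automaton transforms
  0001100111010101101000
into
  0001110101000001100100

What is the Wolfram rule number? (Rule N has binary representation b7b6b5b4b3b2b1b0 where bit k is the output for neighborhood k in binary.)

88

position 8: 111 → 0  (bit 7 = 0)
position 4: 110 → 1  (bit 6 = 1)
position 10: 101 → 0  (bit 5 = 0)
position 5: 100 → 1  (bit 4 = 1)
position 3: 011 → 1  (bit 3 = 1)
position 11: 010 → 0  (bit 2 = 0)
position 2: 001 → 0  (bit 1 = 0)
position 0: 000 → 0  (bit 0 = 0)
bits b7..b0 = 01011000 = 88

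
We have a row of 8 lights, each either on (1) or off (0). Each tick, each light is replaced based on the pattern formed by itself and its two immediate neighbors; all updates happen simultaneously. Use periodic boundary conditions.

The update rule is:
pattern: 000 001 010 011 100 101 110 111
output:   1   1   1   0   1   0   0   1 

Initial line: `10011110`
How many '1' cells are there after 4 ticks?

6

11101100
01000011
01111100
10111011
count of 1: 6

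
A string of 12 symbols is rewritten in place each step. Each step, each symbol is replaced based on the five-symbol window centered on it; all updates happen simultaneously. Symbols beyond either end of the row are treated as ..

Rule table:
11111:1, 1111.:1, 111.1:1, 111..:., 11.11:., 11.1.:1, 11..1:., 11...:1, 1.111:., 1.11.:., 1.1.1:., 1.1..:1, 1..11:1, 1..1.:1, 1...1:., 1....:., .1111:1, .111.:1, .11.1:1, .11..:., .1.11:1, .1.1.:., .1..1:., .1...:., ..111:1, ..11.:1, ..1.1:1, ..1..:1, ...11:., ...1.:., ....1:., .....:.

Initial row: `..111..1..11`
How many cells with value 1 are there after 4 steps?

8

..11..11.11.
..1..111...1
..1.111.1..1
..11.1111.11
count of 1: 8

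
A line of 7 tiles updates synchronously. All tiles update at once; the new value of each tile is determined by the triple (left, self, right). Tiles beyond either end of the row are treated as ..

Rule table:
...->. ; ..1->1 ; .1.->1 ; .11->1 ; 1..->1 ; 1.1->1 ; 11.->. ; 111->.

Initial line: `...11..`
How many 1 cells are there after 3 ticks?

..11.1.
.11.111
11.11..
count of 1: 4

4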